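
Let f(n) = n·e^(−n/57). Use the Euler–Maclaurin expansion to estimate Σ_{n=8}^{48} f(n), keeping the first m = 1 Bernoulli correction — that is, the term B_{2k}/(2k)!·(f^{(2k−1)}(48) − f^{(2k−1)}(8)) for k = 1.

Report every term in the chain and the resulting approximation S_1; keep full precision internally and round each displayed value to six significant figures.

S_1 ≈ 655.248

∫_8^48 x·e^(−x/57) dx evaluates to 641.489.
Endpoint term: (f(8) + f(48))/2 = (6.95243 + 20.6785)/2 = 13.8155.
Running total after boundary: 655.304.
k=1: B_{2}/(2)! × [f^{(1)}(48) − f^{(1)}(8)] = 1/12 × (0.0680215 − 0.747081) = -0.0565883.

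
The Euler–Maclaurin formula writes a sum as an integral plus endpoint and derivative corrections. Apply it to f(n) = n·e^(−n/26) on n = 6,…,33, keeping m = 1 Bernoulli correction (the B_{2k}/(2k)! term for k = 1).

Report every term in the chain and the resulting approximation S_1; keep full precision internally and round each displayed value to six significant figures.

Integral: ∫_6^33 x·e^(−x/26) dx = 229.416.
Boundary: ½(f(6) + f(33)) = ½(4.76354 + 9.27458) = 7.01906.
Running total after boundary: 236.435.
Order-1 term: 1/12 · (-0.0756667 − 0.610710) = -0.0571980.

S_1 ≈ 236.378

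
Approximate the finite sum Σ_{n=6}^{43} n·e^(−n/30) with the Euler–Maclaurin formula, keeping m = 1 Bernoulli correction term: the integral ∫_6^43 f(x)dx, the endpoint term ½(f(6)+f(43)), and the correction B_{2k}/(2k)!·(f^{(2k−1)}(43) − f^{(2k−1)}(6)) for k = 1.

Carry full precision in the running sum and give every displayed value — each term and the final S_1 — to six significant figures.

Integral: ∫_6^43 x·e^(−x/30) dx = 361.887.
½[f(6) + f(43)] = ½[4.91238 + 10.2560] = 7.58421.
Running total after boundary: 369.471.
Order-1 term: 1/12 · (-0.103355 − 0.654985) = -0.0631950.

S_1 ≈ 369.408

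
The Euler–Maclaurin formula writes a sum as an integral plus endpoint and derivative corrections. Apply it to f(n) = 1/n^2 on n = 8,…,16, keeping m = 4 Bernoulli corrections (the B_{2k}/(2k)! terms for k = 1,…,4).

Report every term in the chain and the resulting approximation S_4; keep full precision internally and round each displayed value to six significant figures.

The integral term ∫_8^16 1/x^2 dx = 0.0625000.
Boundary: ½(f(8) + f(16)) = ½(0.0156250 + 0.00390625) = 0.00976562.
Integral + boundary = 0.0722656.
k=1: B_{2}/(2)! × [f^{(1)}(16) − f^{(1)}(8)] = 1/12 × (-0.000488281 − (-0.00390625)) = 0.000284831.
Running total after k=1: 0.0725505.
k=2: B_{4}/(4)! × [f^{(3)}(16) − f^{(3)}(8)] = −1/720 × (-2.28882e-05 − (-0.000732422)) = -9.85463e-07.
Running total after k=2: 0.0725495.
k=3: B_{6}/(6)! × [f^{(5)}(16) − f^{(5)}(8)] = 1/30240 × (-2.68221e-06 − (-0.000343323)) = 1.12646e-08.
Running total after k=3: 0.0725495.
k=4: B_{8}/(8)! × [f^{(7)}(16) − f^{(7)}(8)] = −1/1209600 × (-5.86733e-07 − (-0.000300407)) = -2.47868e-10.

S_4 ≈ 0.0725495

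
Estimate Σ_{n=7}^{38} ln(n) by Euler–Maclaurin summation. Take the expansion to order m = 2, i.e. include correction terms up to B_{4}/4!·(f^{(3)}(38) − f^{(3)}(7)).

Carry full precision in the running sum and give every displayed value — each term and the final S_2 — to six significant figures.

∫_7^38 ln(x) dx evaluates to 93.6069.
½[f(7) + f(38)] = ½[1.94591 + 3.63759] = 2.79175.
So far: 96.3987.
Order-1 term: 1/12 · (0.0263158 − 0.142857) = -0.00971178.
Partial sum through k=1: 96.3889.
Order-2 term: −1/720 · (3.64485e-05 − 0.00583090) = 8.04785e-06.

S_2 ≈ 96.3889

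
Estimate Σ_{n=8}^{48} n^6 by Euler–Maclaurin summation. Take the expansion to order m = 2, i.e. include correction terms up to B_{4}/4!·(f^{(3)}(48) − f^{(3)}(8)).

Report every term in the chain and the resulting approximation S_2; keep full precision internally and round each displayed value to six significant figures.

S_2 ≈ 9.01094e+10

Integral: ∫_8^48 x^6 dx = 8.38666e+10.
½[f(8) + f(48)] = ½[262144 + 1.22306e+10] = 6.11543e+09.
Integral + boundary = 8.99820e+10.
Correction k=1: B_{2}/2! · (f^{(1)}(48) − f^{(1)}(8)) = 1/12 · (1.52882e+09 − 196608) = 1.27386e+08.
Running total after k=1: 9.01094e+10.
Correction k=2: B_{4}/4! · (f^{(3)}(48) − f^{(3)}(8)) = −1/720 · (1.32710e+07 − 61440.0) = -18346.7.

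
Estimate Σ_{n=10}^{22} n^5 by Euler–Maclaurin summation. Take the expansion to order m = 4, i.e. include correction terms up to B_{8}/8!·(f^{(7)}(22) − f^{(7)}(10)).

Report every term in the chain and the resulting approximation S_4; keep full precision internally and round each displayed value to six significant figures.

Integral: ∫_10^22 x^5 dx = 1.87300e+07.
½[f(10) + f(22)] = ½[100000 + 5.15363e+06] = 2.62682e+06.
Integral + boundary = 2.13568e+07.
k=1: B_{2}/(2)! × [f^{(1)}(22) − f^{(1)}(10)] = 1/12 × (1.17128e+06 − 50000.0) = 93440.0.
After k=1: 2.14502e+07.
k=2: B_{4}/(4)! × [f^{(3)}(22) − f^{(3)}(10)] = −1/720 × (29040.0 − 6000.00) = -32.0000.
After k=2: 2.14502e+07.
k=3: B_{6}/(6)! × [f^{(5)}(22) − f^{(5)}(10)] = 1/30240 × (120.000 − 120.000) = 0.00000.
After k=3: 2.14502e+07.
k=4: B_{8}/(8)! × [f^{(7)}(22) − f^{(7)}(10)] = −1/1209600 × (0.00000 − 0.00000) = 0.00000.

S_4 ≈ 2.14502e+07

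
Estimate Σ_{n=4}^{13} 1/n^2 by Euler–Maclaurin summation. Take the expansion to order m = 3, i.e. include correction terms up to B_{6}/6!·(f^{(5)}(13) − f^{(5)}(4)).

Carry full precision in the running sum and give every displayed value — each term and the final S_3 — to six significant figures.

S_3 ≈ 0.209783

Integral: ∫_4^13 1/x^2 dx = 0.173077.
Boundary: ½(f(4) + f(13)) = ½(0.0625000 + 0.00591716) = 0.0342086.
Integral + boundary = 0.207286.
Correction k=1: B_{2}/2! · (f^{(1)}(13) − f^{(1)}(4)) = 1/12 · (-0.000910332 − (-0.0312500)) = 0.00252831.
After k=1: 0.209814.
Correction k=2: B_{4}/4! · (f^{(3)}(13) − f^{(3)}(4)) = −1/720 · (-6.46390e-05 − (-0.0234375)) = -3.24623e-05.
After k=2: 0.209781.
Correction k=3: B_{6}/6! · (f^{(5)}(13) − f^{(5)}(4)) = 1/30240 · (-1.14744e-05 − (-0.0439453)) = 1.45284e-06.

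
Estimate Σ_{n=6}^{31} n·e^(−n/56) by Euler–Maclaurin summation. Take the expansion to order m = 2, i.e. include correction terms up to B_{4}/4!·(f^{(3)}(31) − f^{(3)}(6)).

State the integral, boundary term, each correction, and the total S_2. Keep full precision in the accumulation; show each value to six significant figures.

∫_6^31 x·e^(−x/56) dx evaluates to 318.357.
½[f(6) + f(31)] = ½[5.39038 + 17.8217] = 11.6060.
So far: 329.963.
Order-1 term: 1/12 · (0.256649 − 0.802140) = -0.0454577.
Partial sum through k=1: 329.918.
Order-2 term: −1/720 · (0.000448480 − 0.000828742) = 5.28141e-07.

S_2 ≈ 329.918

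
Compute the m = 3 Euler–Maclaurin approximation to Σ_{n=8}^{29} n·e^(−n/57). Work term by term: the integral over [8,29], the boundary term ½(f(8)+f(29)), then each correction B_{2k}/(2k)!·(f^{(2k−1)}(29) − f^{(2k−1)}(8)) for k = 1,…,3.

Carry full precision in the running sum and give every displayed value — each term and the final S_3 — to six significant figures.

The integral term ∫_8^29 x·e^(−x/57) dx = 272.596.
Endpoint term: (f(8) + f(29))/2 = (6.95243 + 17.4358)/2 = 12.1941.
Running total after boundary: 284.790.
Order-1 term: 1/12 · (0.295343 − 0.747081) = -0.0376448.
Partial sum through k=1: 284.752.
Order-2 term: −1/720 · (0.000461006 − 0.000764908) = 4.22086e-07.
Partial sum through k=2: 284.752.
Order-3 term: 1/30240 · (2.55805e-07 − 4.00085e-07) = -4.77116e-12.

S_3 ≈ 284.752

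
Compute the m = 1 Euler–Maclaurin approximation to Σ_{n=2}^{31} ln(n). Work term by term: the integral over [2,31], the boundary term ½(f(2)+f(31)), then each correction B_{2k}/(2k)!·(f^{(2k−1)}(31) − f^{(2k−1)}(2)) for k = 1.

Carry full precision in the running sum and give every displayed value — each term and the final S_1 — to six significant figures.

∫_2^31 ln(x) dx evaluates to 76.0673.
½[f(2) + f(31)] = ½[0.693147 + 3.43399] = 2.06357.
Integral + boundary = 78.1309.
k=1: B_{2}/(2)! × [f^{(1)}(31) − f^{(1)}(2)] = 1/12 × (0.0322581 − 0.500000) = -0.0389785.

S_1 ≈ 78.0919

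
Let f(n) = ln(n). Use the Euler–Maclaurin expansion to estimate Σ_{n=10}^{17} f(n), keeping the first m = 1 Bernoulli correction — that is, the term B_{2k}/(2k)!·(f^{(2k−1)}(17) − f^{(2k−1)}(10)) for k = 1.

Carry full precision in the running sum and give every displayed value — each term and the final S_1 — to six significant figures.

S_1 ≈ 20.7032

The integral term ∫_10^17 ln(x) dx = 18.1388.
Boundary: ½(f(10) + f(17)) = ½(2.30259 + 2.83321) = 2.56790.
So far: 20.7067.
Order-1 term: 1/12 · (0.0588235 − 0.100000) = -0.00343137.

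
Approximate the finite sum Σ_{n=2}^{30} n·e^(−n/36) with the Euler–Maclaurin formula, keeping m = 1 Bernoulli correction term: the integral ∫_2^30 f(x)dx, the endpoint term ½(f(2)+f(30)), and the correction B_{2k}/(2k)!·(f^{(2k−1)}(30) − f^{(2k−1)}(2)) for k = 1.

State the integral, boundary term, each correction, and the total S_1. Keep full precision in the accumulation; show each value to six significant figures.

The integral term ∫_2^30 x·e^(−x/36) dx = 261.467.
Boundary: ½(f(2) + f(30)) = ½(1.89192 + 13.0379) = 7.46493.
So far: 268.932.
Order-1 term: 1/12 · (0.0724330 − 0.893406) = -0.0684144.

S_1 ≈ 268.864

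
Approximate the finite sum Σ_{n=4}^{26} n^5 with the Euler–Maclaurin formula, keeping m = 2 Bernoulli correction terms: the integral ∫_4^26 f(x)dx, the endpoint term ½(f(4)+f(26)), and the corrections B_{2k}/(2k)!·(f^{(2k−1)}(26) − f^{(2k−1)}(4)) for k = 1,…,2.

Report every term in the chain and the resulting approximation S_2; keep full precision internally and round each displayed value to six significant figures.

S_2 ≈ 5.76167e+07

The integral term ∫_4^26 x^5 dx = 5.14853e+07.
Boundary: ½(f(4) + f(26)) = ½(1024.00 + 1.18814e+07) = 5.94120e+06.
So far: 5.74265e+07.
Order-1 term: 1/12 · (2.28488e+06 − 1280.00) = 190300.
Running total after k=1: 5.76168e+07.
Order-2 term: −1/720 · (40560.0 − 960.000) = -55.0000.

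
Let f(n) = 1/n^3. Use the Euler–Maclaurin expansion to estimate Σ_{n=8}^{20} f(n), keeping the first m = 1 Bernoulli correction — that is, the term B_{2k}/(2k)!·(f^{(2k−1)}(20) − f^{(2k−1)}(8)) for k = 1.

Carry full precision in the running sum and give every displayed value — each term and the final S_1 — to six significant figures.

∫_8^20 1/x^3 dx evaluates to 0.00656250.
Endpoint term: (f(8) + f(20))/2 = (0.00195312 + 0.000125000)/2 = 0.00103906.
Integral + boundary = 0.00760156.
k=1: B_{2}/(2)! × [f^{(1)}(20) − f^{(1)}(8)] = 1/12 × (-1.87500e-05 − (-0.000732422)) = 5.94727e-05.

S_1 ≈ 0.00766104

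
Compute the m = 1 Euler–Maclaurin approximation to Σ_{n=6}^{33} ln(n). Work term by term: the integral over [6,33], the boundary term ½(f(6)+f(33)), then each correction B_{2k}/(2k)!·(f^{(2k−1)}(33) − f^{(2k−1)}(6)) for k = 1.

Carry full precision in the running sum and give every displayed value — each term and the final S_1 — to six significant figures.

The integral term ∫_6^33 ln(x) dx = 77.6342.
Boundary: ½(f(6) + f(33)) = ½(1.79176 + 3.49651) = 2.64413.
Running total after boundary: 80.2783.
Order-1 term: 1/12 · (0.0303030 − 0.166667) = -0.0113636.

S_1 ≈ 80.2670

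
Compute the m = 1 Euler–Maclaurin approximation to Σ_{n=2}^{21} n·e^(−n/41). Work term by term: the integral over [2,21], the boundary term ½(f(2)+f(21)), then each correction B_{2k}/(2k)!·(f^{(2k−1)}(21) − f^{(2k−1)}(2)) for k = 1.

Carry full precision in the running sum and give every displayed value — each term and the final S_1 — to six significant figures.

S_1 ≈ 163.144

Integral: ∫_2^21 x·e^(−x/41) dx = 155.951.
Boundary: ½(f(2) + f(21)) = ½(1.90478 + 12.5828) = 7.24377.
So far: 163.195.
k=1: B_{2}/(2)! × [f^{(1)}(21) − f^{(1)}(2)] = 1/12 × (0.292282 − 0.905932) = -0.0511375.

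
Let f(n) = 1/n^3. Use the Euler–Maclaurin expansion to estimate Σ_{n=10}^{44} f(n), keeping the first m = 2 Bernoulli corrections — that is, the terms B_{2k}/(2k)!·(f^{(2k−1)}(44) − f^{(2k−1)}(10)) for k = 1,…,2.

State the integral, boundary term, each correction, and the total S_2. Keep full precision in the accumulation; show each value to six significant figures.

The integral term ∫_10^44 1/x^3 dx = 0.00474174.
½[f(10) + f(44)] = ½[0.00100000 + 1.17393e-05] = 0.000505870.
Integral + boundary = 0.00524761.
k=1: B_{2}/(2)! × [f^{(1)}(44) − f^{(1)}(10)] = 1/12 × (-8.00406e-07 − (-0.000300000)) = 2.49333e-05.
Partial sum through k=1: 0.00527254.
k=2: B_{4}/(4)! × [f^{(3)}(44) − f^{(3)}(10)] = −1/720 × (-8.26866e-09 − (-6.00000e-05)) = -8.33218e-08.

S_2 ≈ 0.00527246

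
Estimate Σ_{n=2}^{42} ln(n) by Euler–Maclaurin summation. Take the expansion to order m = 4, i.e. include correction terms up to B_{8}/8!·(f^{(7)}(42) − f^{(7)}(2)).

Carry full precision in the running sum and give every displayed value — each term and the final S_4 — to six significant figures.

S_4 ≈ 117.772

The integral term ∫_2^42 ln(x) dx = 115.596.
½[f(2) + f(42)] = ½[0.693147 + 3.73767] = 2.21541.
So far: 117.811.
Order-1 term: 1/12 · (0.0238095 − 0.500000) = -0.0396825.
After k=1: 117.772.
Order-2 term: −1/720 · (2.69949e-05 − 0.250000) = 0.000347185.
After k=2: 117.772.
Order-3 term: 1/30240 · (1.83639e-07 − 0.750000) = -2.48016e-05.
After k=3: 117.772.
Order-4 term: −1/1209600 · (3.12311e-09 − 5.62500) = 4.65030e-06.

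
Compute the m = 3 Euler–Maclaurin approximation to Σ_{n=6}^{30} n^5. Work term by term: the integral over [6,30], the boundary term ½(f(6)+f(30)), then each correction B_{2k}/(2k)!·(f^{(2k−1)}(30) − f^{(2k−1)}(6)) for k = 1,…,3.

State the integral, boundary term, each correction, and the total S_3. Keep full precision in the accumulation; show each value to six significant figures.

S_3 ≈ 1.33983e+08

The integral term ∫_6^30 x^5 dx = 1.21492e+08.
Endpoint term: (f(6) + f(30))/2 = (7776.00 + 2.43000e+07)/2 = 1.21539e+07.
Integral + boundary = 1.33646e+08.
Correction k=1: B_{2}/2! · (f^{(1)}(30) − f^{(1)}(6)) = 1/12 · (4.05000e+06 − 6480.00) = 336960.
After k=1: 1.33983e+08.
Correction k=2: B_{4}/4! · (f^{(3)}(30) − f^{(3)}(6)) = −1/720 · (54000.0 − 2160.00) = -72.0000.
After k=2: 1.33983e+08.
Correction k=3: B_{6}/6! · (f^{(5)}(30) − f^{(5)}(6)) = 1/30240 · (120.000 − 120.000) = 0.00000.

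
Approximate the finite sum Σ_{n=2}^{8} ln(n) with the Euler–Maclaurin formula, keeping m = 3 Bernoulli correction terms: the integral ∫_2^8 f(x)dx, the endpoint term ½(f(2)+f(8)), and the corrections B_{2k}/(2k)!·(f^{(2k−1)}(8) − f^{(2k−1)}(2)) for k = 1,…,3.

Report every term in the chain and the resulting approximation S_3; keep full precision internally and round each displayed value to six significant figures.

S_3 ≈ 10.6046

∫_2^8 ln(x) dx evaluates to 9.24924.
½[f(2) + f(8)] = ½[0.693147 + 2.07944] = 1.38629.
So far: 10.6355.
Correction k=1: B_{2}/2! · (f^{(1)}(8) − f^{(1)}(2)) = 1/12 · (0.125000 − 0.500000) = -0.0312500.
After k=1: 10.6043.
Correction k=2: B_{4}/4! · (f^{(3)}(8) − f^{(3)}(2)) = −1/720 · (0.00390625 − 0.250000) = 0.000341797.
After k=2: 10.6046.
Correction k=3: B_{6}/6! · (f^{(5)}(8) − f^{(5)}(2)) = 1/30240 · (0.000732422 − 0.750000) = -2.47774e-05.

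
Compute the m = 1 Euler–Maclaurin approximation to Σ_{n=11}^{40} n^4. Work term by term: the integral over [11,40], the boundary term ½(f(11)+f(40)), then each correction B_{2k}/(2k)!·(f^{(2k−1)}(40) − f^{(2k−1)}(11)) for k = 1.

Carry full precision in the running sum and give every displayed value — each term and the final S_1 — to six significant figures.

S_1 ≈ 2.17560e+07

∫_11^40 x^4 dx evaluates to 2.04478e+07.
Boundary: ½(f(11) + f(40)) = ½(14641.0 + 2.56000e+06) = 1.28732e+06.
Integral + boundary = 2.17351e+07.
k=1: B_{2}/(2)! × [f^{(1)}(40) − f^{(1)}(11)] = 1/12 × (256000 − 5324.00) = 20889.7.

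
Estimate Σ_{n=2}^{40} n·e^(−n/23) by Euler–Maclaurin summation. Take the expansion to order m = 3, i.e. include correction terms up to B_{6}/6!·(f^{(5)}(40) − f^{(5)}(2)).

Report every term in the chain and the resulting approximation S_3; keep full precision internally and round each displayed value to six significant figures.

The integral term ∫_2^40 x·e^(−x/23) dx = 272.562.
½[f(2) + f(40)] = ½[1.83343 + 7.02692] = 4.43018.
Running total after boundary: 276.992.
Order-1 term: 1/12 · (-0.129845 − 0.837002) = -0.0805706.
Running total after k=1: 276.912.
Order-2 term: −1/720 · (0.000418716 − 0.00504808) = 6.42968e-06.
Running total after k=2: 276.912.
Order-3 term: 1/30240 · (2.04704e-06 − 1.60944e-05) = -4.64529e-10.

S_3 ≈ 276.912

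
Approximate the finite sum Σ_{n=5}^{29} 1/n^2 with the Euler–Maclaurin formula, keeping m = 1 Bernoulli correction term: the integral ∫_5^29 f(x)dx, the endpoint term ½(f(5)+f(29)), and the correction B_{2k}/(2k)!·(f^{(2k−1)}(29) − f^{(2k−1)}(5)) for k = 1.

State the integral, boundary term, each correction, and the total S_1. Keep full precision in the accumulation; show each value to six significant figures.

S_1 ≈ 0.187438

The integral term ∫_5^29 1/x^2 dx = 0.165517.
Endpoint term: (f(5) + f(29))/2 = (0.0400000 + 0.00118906)/2 = 0.0205945.
Integral + boundary = 0.186112.
k=1: B_{2}/(2)! × [f^{(1)}(29) − f^{(1)}(5)] = 1/12 × (-8.20042e-05 − (-0.0160000)) = 0.00132650.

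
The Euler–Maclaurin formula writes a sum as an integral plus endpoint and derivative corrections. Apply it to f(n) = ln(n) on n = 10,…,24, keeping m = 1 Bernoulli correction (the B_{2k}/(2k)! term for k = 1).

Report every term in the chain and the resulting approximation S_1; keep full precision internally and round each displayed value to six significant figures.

Integral: ∫_10^24 ln(x) dx = 39.2474.
Endpoint term: (f(10) + f(24))/2 = (2.30259 + 3.17805)/2 = 2.74032.
Integral + boundary = 41.9878.
k=1: B_{2}/(2)! × [f^{(1)}(24) − f^{(1)}(10)] = 1/12 × (0.0416667 − 0.100000) = -0.00486111.

S_1 ≈ 41.9829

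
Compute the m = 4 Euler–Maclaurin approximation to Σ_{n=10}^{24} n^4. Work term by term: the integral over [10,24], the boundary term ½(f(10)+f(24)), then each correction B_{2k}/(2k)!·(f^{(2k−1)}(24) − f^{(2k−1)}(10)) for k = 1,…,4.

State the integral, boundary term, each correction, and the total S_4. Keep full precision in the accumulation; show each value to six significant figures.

Integral: ∫_10^24 x^4 dx = 1.57252e+06.
Boundary: ½(f(10) + f(24)) = ½(10000.0 + 331776) = 170888.
So far: 1.74341e+06.
Correction k=1: B_{2}/2! · (f^{(1)}(24) − f^{(1)}(10)) = 1/12 · (55296.0 − 4000.00) = 4274.67.
After k=1: 1.74769e+06.
Correction k=2: B_{4}/4! · (f^{(3)}(24) − f^{(3)}(10)) = −1/720 · (576.000 − 240.000) = -0.466667.
After k=2: 1.74769e+06.
Correction k=3: B_{6}/6! · (f^{(5)}(24) − f^{(5)}(10)) = 1/30240 · (0.00000 − 0.00000) = 0.00000.
After k=3: 1.74769e+06.
Correction k=4: B_{8}/8! · (f^{(7)}(24) − f^{(7)}(10)) = −1/1209600 · (0.00000 − 0.00000) = 0.00000.

S_4 ≈ 1.74769e+06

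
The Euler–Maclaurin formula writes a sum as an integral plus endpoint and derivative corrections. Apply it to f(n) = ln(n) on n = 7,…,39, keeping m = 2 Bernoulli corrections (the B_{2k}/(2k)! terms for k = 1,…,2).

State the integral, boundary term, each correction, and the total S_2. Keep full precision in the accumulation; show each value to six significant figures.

S_2 ≈ 100.053

Integral: ∫_7^39 ln(x) dx = 97.2575.
Boundary: ½(f(7) + f(39)) = ½(1.94591 + 3.66356) = 2.80474.
Running total after boundary: 100.062.
k=1: B_{2}/(2)! × [f^{(1)}(39) − f^{(1)}(7)] = 1/12 × (0.0256410 − 0.142857) = -0.00976801.
Running total after k=1: 100.053.
k=2: B_{4}/(4)! × [f^{(3)}(39) − f^{(3)}(7)] = −1/720 × (3.37160e-05 − 0.00583090) = 8.05165e-06.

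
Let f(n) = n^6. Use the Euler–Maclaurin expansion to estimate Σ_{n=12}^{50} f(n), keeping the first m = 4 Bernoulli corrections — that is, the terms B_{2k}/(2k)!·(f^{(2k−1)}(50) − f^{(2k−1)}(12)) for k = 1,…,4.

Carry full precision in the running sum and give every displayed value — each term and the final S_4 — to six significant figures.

S_4 ≈ 1.19572e+11

The integral term ∫_12^50 x^6 dx = 1.11602e+11.
½[f(12) + f(50)] = ½[2.98598e+06 + 1.56250e+10] = 7.81399e+09.
Running total after boundary: 1.19416e+11.
Correction k=1: B_{2}/2! · (f^{(1)}(50) − f^{(1)}(12)) = 1/12 · (1.87500e+09 − 1.49299e+06) = 1.56126e+08.
Running total after k=1: 1.19572e+11.
Correction k=2: B_{4}/4! · (f^{(3)}(50) − f^{(3)}(12)) = −1/720 · (1.50000e+07 − 207360) = -20545.3.
Running total after k=2: 1.19572e+11.
Correction k=3: B_{6}/6! · (f^{(5)}(50) − f^{(5)}(12)) = 1/30240 · (36000.0 − 8640.00) = 0.904762.
Running total after k=3: 1.19572e+11.
Correction k=4: B_{8}/8! · (f^{(7)}(50) − f^{(7)}(12)) = −1/1209600 · (0.00000 − 0.00000) = 0.00000.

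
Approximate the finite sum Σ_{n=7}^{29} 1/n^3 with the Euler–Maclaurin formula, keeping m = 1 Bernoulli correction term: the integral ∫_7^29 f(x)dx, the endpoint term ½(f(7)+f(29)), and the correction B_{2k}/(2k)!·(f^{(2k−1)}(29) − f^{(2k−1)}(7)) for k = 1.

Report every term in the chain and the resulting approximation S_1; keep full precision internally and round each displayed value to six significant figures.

S_1 ≈ 0.0111915

∫_7^29 1/x^3 dx evaluates to 0.00960955.
Endpoint term: (f(7) + f(29))/2 = (0.00291545 + 4.10021e-05)/2 = 0.00147823.
Running total after boundary: 0.0110878.
k=1: B_{2}/(2)! × [f^{(1)}(29) − f^{(1)}(7)] = 1/12 × (-4.24160e-06 − (-0.00124948)) = 0.000103770.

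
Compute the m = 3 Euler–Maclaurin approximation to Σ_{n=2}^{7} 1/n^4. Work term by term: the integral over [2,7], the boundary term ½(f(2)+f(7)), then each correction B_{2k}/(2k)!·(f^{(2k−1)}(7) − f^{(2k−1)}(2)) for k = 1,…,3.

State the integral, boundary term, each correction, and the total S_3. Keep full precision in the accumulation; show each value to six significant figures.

S_3 ≈ 0.0816821

The integral term ∫_2^7 1/x^4 dx = 0.0406948.
Boundary: ½(f(2) + f(7)) = ½(0.0625000 + 0.000416493) = 0.0314582.
Running total after boundary: 0.0721531.
k=1: B_{2}/(2)! × [f^{(1)}(7) − f^{(1)}(2)] = 1/12 × (-0.000237996 − (-0.125000)) = 0.0103968.
Partial sum through k=1: 0.0825499.
k=2: B_{4}/(4)! × [f^{(3)}(7) − f^{(3)}(2)] = −1/720 × (-0.000145712 − (-0.937500)) = -0.00130188.
Partial sum through k=2: 0.0812480.
k=3: B_{6}/(6)! × [f^{(5)}(7) − f^{(5)}(2)] = 1/30240 × (-0.000166528 − (-13.1250)) = 0.000434022.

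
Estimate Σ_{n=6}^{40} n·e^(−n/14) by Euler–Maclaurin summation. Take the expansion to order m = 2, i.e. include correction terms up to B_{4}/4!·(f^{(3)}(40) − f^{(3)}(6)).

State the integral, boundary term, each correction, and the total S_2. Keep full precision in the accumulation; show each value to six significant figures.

Integral: ∫_6^40 x·e^(−x/14) dx = 138.984.
½[f(6) + f(40)] = ½[3.90863 + 2.29730] = 3.10297.
Running total after boundary: 142.087.
Order-1 term: 1/12 · (-0.106661 − 0.372251) = -0.0399093.
After k=1: 142.047.
Order-2 term: −1/720 · (4.18605e-05 − 0.00854658) = 1.18121e-05.

S_2 ≈ 142.047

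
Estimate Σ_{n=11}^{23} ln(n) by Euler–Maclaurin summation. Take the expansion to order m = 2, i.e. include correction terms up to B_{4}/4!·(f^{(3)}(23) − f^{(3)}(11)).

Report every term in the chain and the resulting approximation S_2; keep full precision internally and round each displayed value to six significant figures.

∫_11^23 ln(x) dx evaluates to 33.7395.
Boundary: ½(f(11) + f(23)) = ½(2.39790 + 3.13549) = 2.76669.
Integral + boundary = 36.5062.
Correction k=1: B_{2}/2! · (f^{(1)}(23) − f^{(1)}(11)) = 1/12 · (0.0434783 − 0.0909091) = -0.00395257.
After k=1: 36.5023.
Correction k=2: B_{4}/4! · (f^{(3)}(23) − f^{(3)}(11)) = −1/720 · (0.000164379 − 0.00150263) = 1.85868e-06.

S_2 ≈ 36.5023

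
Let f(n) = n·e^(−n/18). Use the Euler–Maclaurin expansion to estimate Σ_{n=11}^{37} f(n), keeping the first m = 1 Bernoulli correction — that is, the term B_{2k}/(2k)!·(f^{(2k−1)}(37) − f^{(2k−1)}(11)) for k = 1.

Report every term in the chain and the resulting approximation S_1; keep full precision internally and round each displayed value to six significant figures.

Integral: ∫_11^37 x·e^(−x/18) dx = 156.573.
½[f(11) + f(37)] = ½[5.97022 + 4.73680] = 5.35351.
Running total after boundary: 161.926.
Order-1 term: 1/12 · (-0.135134 − 0.211068) = -0.0288502.

S_1 ≈ 161.897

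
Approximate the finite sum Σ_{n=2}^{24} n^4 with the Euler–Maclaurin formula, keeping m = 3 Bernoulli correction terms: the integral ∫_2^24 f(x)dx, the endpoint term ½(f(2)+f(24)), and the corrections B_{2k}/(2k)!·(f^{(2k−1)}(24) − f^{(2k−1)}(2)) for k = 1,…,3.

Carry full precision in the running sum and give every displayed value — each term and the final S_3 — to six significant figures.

Integral: ∫_2^24 x^4 dx = 1.59252e+06.
½[f(2) + f(24)] = ½[16.0000 + 331776] = 165896.
Integral + boundary = 1.75841e+06.
Correction k=1: B_{2}/2! · (f^{(1)}(24) − f^{(1)}(2)) = 1/12 · (55296.0 − 32.0000) = 4605.33.
Running total after k=1: 1.76302e+06.
Correction k=2: B_{4}/4! · (f^{(3)}(24) − f^{(3)}(2)) = −1/720 · (576.000 − 48.0000) = -0.733333.
Running total after k=2: 1.76302e+06.
Correction k=3: B_{6}/6! · (f^{(5)}(24) − f^{(5)}(2)) = 1/30240 · (0.00000 − 0.00000) = 0.00000.

S_3 ≈ 1.76302e+06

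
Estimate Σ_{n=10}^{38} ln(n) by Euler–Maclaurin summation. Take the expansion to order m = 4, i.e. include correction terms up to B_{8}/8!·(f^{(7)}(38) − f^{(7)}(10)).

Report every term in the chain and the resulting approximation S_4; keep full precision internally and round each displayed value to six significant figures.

S_4 ≈ 90.1664

∫_10^38 ln(x) dx evaluates to 87.2024.
½[f(10) + f(38)] = ½[2.30259 + 3.63759] = 2.97009.
Integral + boundary = 90.1725.
Correction k=1: B_{2}/2! · (f^{(1)}(38) − f^{(1)}(10)) = 1/12 · (0.0263158 − 0.100000) = -0.00614035.
Running total after k=1: 90.1664.
Correction k=2: B_{4}/4! · (f^{(3)}(38) − f^{(3)}(10)) = −1/720 · (3.64485e-05 − 0.00200000) = 2.72715e-06.
Running total after k=2: 90.1664.
Correction k=3: B_{6}/6! · (f^{(5)}(38) − f^{(5)}(10)) = 1/30240 · (3.02896e-07 − 0.000240000) = -7.92649e-09.
Running total after k=3: 90.1664.
Correction k=4: B_{8}/8! · (f^{(7)}(38) − f^{(7)}(10)) = −1/1209600 · (6.29285e-09 − 7.20000e-05) = 5.95186e-11.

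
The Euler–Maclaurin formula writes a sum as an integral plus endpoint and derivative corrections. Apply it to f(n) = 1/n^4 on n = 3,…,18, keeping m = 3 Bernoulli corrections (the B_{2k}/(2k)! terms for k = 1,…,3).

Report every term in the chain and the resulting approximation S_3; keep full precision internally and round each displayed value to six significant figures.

S_3 ≈ 0.0197728

∫_3^18 1/x^4 dx evaluates to 0.0122885.
½[f(3) + f(18)] = ½[0.0123457 + 9.52599e-06] = 0.00617760.
Running total after boundary: 0.0184661.
Correction k=1: B_{2}/2! · (f^{(1)}(18) − f^{(1)}(3)) = 1/12 · (-2.11689e-06 − (-0.0164609)) = 0.00137157.
Partial sum through k=1: 0.0198377.
Correction k=2: B_{4}/4! · (f^{(3)}(18) − f^{(3)}(3)) = −1/720 · (-1.96008e-07 − (-0.0548697)) = -7.62076e-05.
Partial sum through k=2: 0.0197615.
Correction k=3: B_{6}/6! · (f^{(5)}(18) − f^{(5)}(3)) = 1/30240 · (-3.38779e-08 − (-0.341411)) = 1.12901e-05.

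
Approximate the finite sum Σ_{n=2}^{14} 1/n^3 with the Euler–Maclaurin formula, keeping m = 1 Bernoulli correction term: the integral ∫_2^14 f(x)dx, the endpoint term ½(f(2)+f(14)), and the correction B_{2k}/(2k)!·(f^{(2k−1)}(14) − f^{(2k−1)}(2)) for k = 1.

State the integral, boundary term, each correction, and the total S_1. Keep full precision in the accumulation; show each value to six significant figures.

Integral: ∫_2^14 1/x^3 dx = 0.122449.
Endpoint term: (f(2) + f(14))/2 = (0.125000 + 0.000364431)/2 = 0.0626822.
So far: 0.185131.
Correction k=1: B_{2}/2! · (f^{(1)}(14) − f^{(1)}(2)) = 1/12 · (-7.80925e-05 − (-0.187500)) = 0.0156185.

S_1 ≈ 0.200750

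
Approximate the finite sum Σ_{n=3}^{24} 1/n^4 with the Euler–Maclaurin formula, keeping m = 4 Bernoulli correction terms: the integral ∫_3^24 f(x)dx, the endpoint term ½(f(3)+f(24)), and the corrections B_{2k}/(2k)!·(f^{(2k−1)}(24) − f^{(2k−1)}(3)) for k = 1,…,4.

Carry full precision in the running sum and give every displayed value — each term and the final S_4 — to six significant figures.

S_4 ≈ 0.0197999

Integral: ∫_3^24 1/x^4 dx = 0.0123216.
Endpoint term: (f(3) + f(24))/2 = (0.0123457 + 3.01408e-06)/2 = 0.00617435.
Integral + boundary = 0.0184959.
Correction k=1: B_{2}/2! · (f^{(1)}(24) − f^{(1)}(3)) = 1/12 · (-5.02347e-07 − (-0.0164609)) = 0.00137170.
After k=1: 0.0198676.
Correction k=2: B_{4}/4! · (f^{(3)}(24) − f^{(3)}(3)) = −1/720 · (-2.61639e-08 − (-0.0548697)) = -7.62079e-05.
After k=2: 0.0197914.
Correction k=3: B_{6}/6! · (f^{(5)}(24) − f^{(5)}(3)) = 1/30240 · (-2.54371e-09 − (-0.341411)) = 1.12901e-05.
After k=3: 0.0198027.
Correction k=4: B_{8}/8! · (f^{(7)}(24) − f^{(7)}(3)) = −1/1209600 · (-3.97455e-10 − (-3.41411)) = -2.82251e-06.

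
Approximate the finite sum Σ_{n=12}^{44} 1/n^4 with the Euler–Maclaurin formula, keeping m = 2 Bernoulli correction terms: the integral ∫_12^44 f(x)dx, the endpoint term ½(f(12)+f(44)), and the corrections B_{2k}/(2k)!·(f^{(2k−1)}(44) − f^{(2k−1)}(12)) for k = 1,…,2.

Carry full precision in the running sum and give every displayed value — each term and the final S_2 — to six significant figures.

∫_12^44 1/x^4 dx evaluates to 0.000188988.
Boundary: ½(f(12) + f(44)) = ½(4.82253e-05 + 2.66802e-07) = 2.42461e-05.
Integral + boundary = 0.000213234.
k=1: B_{2}/(2)! × [f^{(1)}(44) − f^{(1)}(12)] = 1/12 × (-2.42547e-08 − (-1.60751e-05)) = 1.33757e-06.
After k=1: 0.000214572.
k=2: B_{4}/(4)! × [f^{(3)}(44) − f^{(3)}(12)] = −1/720 × (-3.75848e-10 − (-3.34898e-06)) = -4.65084e-09.

S_2 ≈ 0.000214567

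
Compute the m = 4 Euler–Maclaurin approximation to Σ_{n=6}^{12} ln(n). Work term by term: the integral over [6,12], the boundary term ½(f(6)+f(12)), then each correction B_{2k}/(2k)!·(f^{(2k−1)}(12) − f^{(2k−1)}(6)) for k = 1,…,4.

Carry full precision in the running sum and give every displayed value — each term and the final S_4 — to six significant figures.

∫_6^12 ln(x) dx evaluates to 13.0683.
½[f(6) + f(12)] = ½[1.79176 + 2.48491] = 2.13833.
Integral + boundary = 15.2067.
Correction k=1: B_{2}/2! · (f^{(1)}(12) − f^{(1)}(6)) = 1/12 · (0.0833333 − 0.166667) = -0.00694444.
After k=1: 15.1997.
Correction k=2: B_{4}/4! · (f^{(3)}(12) − f^{(3)}(6)) = −1/720 · (0.00115741 − 0.00925926) = 1.12526e-05.
After k=2: 15.1997.
Correction k=3: B_{6}/6! · (f^{(5)}(12) − f^{(5)}(6)) = 1/30240 · (9.64506e-05 − 0.00308642) = -9.88746e-08.
After k=3: 15.1997.
Correction k=4: B_{8}/8! · (f^{(7)}(12) − f^{(7)}(6)) = −1/1209600 · (2.00939e-05 − 0.00257202) = 2.10972e-09.

S_4 ≈ 15.1997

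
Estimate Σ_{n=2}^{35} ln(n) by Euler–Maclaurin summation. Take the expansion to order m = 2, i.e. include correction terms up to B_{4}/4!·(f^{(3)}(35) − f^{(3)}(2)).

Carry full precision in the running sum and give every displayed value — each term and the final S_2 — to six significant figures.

S_2 ≈ 92.1362

∫_2^35 ln(x) dx evaluates to 90.0509.
Boundary: ½(f(2) + f(35)) = ½(0.693147 + 3.55535) = 2.12425.
Running total after boundary: 92.1751.
k=1: B_{2}/(2)! × [f^{(1)}(35) − f^{(1)}(2)] = 1/12 × (0.0285714 − 0.500000) = -0.0392857.
Partial sum through k=1: 92.1358.
k=2: B_{4}/(4)! × [f^{(3)}(35) − f^{(3)}(2)] = −1/720 × (4.66472e-05 − 0.250000) = 0.000347157.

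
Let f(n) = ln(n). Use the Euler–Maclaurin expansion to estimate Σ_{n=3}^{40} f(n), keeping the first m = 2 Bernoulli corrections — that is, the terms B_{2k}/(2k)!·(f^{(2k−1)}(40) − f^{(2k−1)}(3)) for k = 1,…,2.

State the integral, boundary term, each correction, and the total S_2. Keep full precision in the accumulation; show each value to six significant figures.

The integral term ∫_3^40 ln(x) dx = 107.259.
Endpoint term: (f(3) + f(40))/2 = (1.09861 + 3.68888)/2 = 2.39375.
Running total after boundary: 109.653.
Order-1 term: 1/12 · (0.0250000 − 0.333333) = -0.0256944.
Running total after k=1: 109.627.
Order-2 term: −1/720 · (3.12500e-05 − 0.0740741) = 0.000102837.

S_2 ≈ 109.627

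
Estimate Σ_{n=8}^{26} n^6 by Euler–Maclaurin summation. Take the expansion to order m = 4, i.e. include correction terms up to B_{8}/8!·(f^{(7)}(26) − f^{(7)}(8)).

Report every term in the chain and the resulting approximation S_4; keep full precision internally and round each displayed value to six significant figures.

The integral term ∫_8^26 x^6 dx = 1.14710e+09.
Boundary: ½(f(8) + f(26)) = ½(262144 + 3.08916e+08) = 1.54589e+08.
So far: 1.30169e+09.
Correction k=1: B_{2}/2! · (f^{(1)}(26) − f^{(1)}(8)) = 1/12 · (7.12883e+07 − 196608) = 5.92430e+06.
After k=1: 1.30762e+09.
Correction k=2: B_{4}/4! · (f^{(3)}(26) − f^{(3)}(8)) = −1/720 · (2.10912e+06 − 61440.0) = -2844.00.
After k=2: 1.30761e+09.
Correction k=3: B_{6}/6! · (f^{(5)}(26) − f^{(5)}(8)) = 1/30240 · (18720.0 − 5760.00) = 0.428571.
After k=3: 1.30761e+09.
Correction k=4: B_{8}/8! · (f^{(7)}(26) − f^{(7)}(8)) = −1/1209600 · (0.00000 − 0.00000) = 0.00000.

S_4 ≈ 1.30761e+09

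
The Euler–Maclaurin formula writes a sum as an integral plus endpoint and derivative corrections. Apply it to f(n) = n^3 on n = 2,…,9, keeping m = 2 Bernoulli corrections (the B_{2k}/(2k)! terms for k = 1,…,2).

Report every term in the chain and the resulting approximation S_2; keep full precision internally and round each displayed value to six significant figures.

S_2 ≈ 2024.00

The integral term ∫_2^9 x^3 dx = 1636.25.
Boundary: ½(f(2) + f(9)) = ½(8.00000 + 729.000) = 368.500.
So far: 2004.75.
k=1: B_{2}/(2)! × [f^{(1)}(9) − f^{(1)}(2)] = 1/12 × (243.000 − 12.0000) = 19.2500.
Partial sum through k=1: 2024.00.
k=2: B_{4}/(4)! × [f^{(3)}(9) − f^{(3)}(2)] = −1/720 × (6.00000 − 6.00000) = 0.00000.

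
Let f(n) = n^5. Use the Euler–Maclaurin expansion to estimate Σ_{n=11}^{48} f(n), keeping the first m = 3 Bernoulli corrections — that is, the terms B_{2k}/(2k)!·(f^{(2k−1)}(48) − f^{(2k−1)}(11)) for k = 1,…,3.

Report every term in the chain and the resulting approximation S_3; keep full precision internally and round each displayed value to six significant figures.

The integral term ∫_11^48 x^5 dx = 2.03814e+09.
½[f(11) + f(48)] = ½[161051 + 2.54804e+08] = 1.27483e+08.
Integral + boundary = 2.16562e+09.
Order-1 term: 1/12 · (2.65421e+07 − 73205.0) = 2.20574e+06.
Running total after k=1: 2.16782e+09.
Order-2 term: −1/720 · (138240 − 7260.00) = -181.917.
Running total after k=2: 2.16782e+09.
Order-3 term: 1/30240 · (120.000 − 120.000) = 0.00000.

S_3 ≈ 2.16782e+09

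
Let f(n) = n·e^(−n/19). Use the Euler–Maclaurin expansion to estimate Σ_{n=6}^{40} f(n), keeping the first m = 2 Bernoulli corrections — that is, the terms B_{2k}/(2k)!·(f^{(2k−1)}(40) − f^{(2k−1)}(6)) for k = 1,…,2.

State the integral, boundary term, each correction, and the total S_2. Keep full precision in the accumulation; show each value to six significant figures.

The integral term ∫_6^40 x·e^(−x/19) dx = 209.823.
Boundary: ½(f(6) + f(40)) = ½(4.37528 + 4.87254) = 4.62391.
Running total after boundary: 214.447.
Correction k=1: B_{2}/2! · (f^{(1)}(40) − f^{(1)}(6)) = 1/12 · (-0.134636 − 0.498935) = -0.0527976.
Partial sum through k=1: 214.394.
Correction k=2: B_{4}/4! · (f^{(3)}(40) − f^{(3)}(6)) = −1/720 · (0.000301914 − 0.00542205) = 7.11130e-06.

S_2 ≈ 214.394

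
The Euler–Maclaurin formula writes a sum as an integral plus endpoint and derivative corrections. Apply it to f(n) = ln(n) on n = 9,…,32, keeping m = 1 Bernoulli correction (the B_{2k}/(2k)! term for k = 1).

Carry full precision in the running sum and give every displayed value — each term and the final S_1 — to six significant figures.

S_1 ≈ 70.9534

The integral term ∫_9^32 ln(x) dx = 68.1285.
Boundary: ½(f(9) + f(32)) = ½(2.19722 + 3.46574) = 2.83148.
So far: 70.9600.
Correction k=1: B_{2}/2! · (f^{(1)}(32) − f^{(1)}(9)) = 1/12 · (0.0312500 − 0.111111) = -0.00665509.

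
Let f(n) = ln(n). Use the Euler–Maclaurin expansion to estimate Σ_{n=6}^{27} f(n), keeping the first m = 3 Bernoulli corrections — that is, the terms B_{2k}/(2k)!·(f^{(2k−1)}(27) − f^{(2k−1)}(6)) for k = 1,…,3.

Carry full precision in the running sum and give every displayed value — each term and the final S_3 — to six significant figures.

Integral: ∫_6^27 ln(x) dx = 57.2370.
Endpoint term: (f(6) + f(27))/2 = (1.79176 + 3.29584)/2 = 2.54380.
So far: 59.7808.
k=1: B_{2}/(2)! × [f^{(1)}(27) − f^{(1)}(6)] = 1/12 × (0.0370370 − 0.166667) = -0.0108025.
Partial sum through k=1: 59.7700.
k=2: B_{4}/(4)! × [f^{(3)}(27) − f^{(3)}(6)] = −1/720 × (0.000101611 − 0.00925926) = 1.27190e-05.
Partial sum through k=2: 59.7700.
k=3: B_{6}/(6)! × [f^{(5)}(27) − f^{(5)}(6)] = 1/30240 × (1.67260e-06 − 0.00308642) = -1.02009e-07.

S_3 ≈ 59.7700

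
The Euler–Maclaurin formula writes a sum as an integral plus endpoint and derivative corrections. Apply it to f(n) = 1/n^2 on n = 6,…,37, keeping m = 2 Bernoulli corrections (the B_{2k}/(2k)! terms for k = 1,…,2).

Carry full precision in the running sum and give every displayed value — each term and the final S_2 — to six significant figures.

S_2 ≈ 0.154658

∫_6^37 1/x^2 dx evaluates to 0.139640.
½[f(6) + f(37)] = ½[0.0277778 + 0.000730460] = 0.0142541.
Running total after boundary: 0.153894.
Correction k=1: B_{2}/2! · (f^{(1)}(37) − f^{(1)}(6)) = 1/12 · (-3.94843e-05 − (-0.00925926)) = 0.000768315.
Running total after k=1: 0.154662.
Correction k=2: B_{4}/4! · (f^{(3)}(37) − f^{(3)}(6)) = −1/720 · (-3.46101e-07 − (-0.00308642)) = -4.28621e-06.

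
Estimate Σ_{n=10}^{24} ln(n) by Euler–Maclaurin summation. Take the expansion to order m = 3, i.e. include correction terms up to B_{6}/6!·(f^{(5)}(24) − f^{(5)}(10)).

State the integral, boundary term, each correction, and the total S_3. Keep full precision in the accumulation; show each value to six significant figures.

∫_10^24 ln(x) dx evaluates to 39.2474.
½[f(10) + f(24)] = ½[2.30259 + 3.17805] = 2.74032.
So far: 41.9878.
Order-1 term: 1/12 · (0.0416667 − 0.100000) = -0.00486111.
Running total after k=1: 41.9829.
Order-2 term: −1/720 · (0.000144676 − 0.00200000) = 2.57684e-06.
Running total after k=2: 41.9829.
Order-3 term: 1/30240 · (3.01408e-06 − 0.000240000) = -7.83684e-09.

S_3 ≈ 41.9829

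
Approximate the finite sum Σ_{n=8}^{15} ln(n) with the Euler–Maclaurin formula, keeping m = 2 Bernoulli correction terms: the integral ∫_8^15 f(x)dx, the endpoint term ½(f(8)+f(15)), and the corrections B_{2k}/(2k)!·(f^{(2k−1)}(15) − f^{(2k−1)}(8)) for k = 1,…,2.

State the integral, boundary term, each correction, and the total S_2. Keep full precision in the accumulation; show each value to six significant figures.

The integral term ∫_8^15 ln(x) dx = 16.9852.
Endpoint term: (f(8) + f(15))/2 = (2.07944 + 2.70805)/2 = 2.39375.
Running total after boundary: 19.3790.
k=1: B_{2}/(2)! × [f^{(1)}(15) − f^{(1)}(8)] = 1/12 × (0.0666667 − 0.125000) = -0.00486111.
After k=1: 19.3741.
k=2: B_{4}/(4)! × [f^{(3)}(15) − f^{(3)}(8)] = −1/720 × (0.000592593 − 0.00390625) = 4.60230e-06.

S_2 ≈ 19.3741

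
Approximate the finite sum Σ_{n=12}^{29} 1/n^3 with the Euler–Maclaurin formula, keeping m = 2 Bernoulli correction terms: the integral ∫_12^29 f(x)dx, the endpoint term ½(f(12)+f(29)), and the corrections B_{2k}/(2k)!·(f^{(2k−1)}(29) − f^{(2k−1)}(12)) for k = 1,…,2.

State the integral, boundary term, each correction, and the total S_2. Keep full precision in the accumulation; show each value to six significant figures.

The integral term ∫_12^29 1/x^3 dx = 0.00287769.
½[f(12) + f(29)] = ½[0.000578704 + 4.10021e-05] = 0.000309853.
Running total after boundary: 0.00318754.
k=1: B_{2}/(2)! × [f^{(1)}(29) − f^{(1)}(12)] = 1/12 × (-4.24160e-06 − (-0.000144676)) = 1.17029e-05.
Partial sum through k=1: 0.00319925.
k=2: B_{4}/(4)! × [f^{(3)}(29) − f^{(3)}(12)] = −1/720 × (-1.00870e-07 − (-2.00939e-05)) = -2.77681e-08.

S_2 ≈ 0.00319922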